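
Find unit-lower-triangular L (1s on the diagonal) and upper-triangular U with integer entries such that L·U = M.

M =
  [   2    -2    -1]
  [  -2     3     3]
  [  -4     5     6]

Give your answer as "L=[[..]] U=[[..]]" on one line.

  row1 -= -1·row0 → [0,1,2]
  row2 -= -2·row0 → [0,1,4]
  row2 -= 1·row1 → [0,0,2]

L=[[1,0,0],[-1,1,0],[-2,1,1]] U=[[2,-2,-1],[0,1,2],[0,0,2]]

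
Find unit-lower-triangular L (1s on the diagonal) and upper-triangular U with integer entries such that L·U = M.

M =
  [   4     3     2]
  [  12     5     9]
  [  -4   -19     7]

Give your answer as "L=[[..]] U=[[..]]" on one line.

  r1 -= 3·r0 → [0,-4,3]
  r2 -= -1·r0 → [0,-16,9]
  r2 -= 4·r1 → [0,0,-3]

L=[[1,0,0],[3,1,0],[-1,4,1]] U=[[4,3,2],[0,-4,3],[0,0,-3]]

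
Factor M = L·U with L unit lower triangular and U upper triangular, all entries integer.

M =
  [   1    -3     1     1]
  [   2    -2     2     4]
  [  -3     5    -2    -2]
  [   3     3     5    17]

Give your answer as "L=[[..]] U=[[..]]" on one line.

  row1 -= 2·row0 → [0,4,0,2]
  row2 -= -3·row0 → [0,-4,1,1]
  row3 -= 3·row0 → [0,12,2,14]
  row2 -= -1·row1 → [0,0,1,3]
  row3 -= 3·row1 → [0,0,2,8]
  row3 -= 2·row2 → [0,0,0,2]

L=[[1,0,0,0],[2,1,0,0],[-3,-1,1,0],[3,3,2,1]] U=[[1,-3,1,1],[0,4,0,2],[0,0,1,3],[0,0,0,2]]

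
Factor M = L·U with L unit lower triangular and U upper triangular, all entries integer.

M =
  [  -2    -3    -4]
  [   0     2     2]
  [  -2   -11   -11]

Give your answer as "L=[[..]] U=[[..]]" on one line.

L=[[1,0,0],[0,1,0],[1,-4,1]] U=[[-2,-3,-4],[0,2,2],[0,0,1]]

  row1 -= 0·row0 → [0,2,2]
  row2 -= 1·row0 → [0,-8,-7]
  row2 -= -4·row1 → [0,0,1]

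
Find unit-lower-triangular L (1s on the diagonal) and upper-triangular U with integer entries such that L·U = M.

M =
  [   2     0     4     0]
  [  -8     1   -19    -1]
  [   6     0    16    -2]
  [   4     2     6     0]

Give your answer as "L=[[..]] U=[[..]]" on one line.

L=[[1,0,0,0],[-4,1,0,0],[3,0,1,0],[2,2,1,1]] U=[[2,0,4,0],[0,1,-3,-1],[0,0,4,-2],[0,0,0,4]]

  R1 -= -4·R0 → [0,1,-3,-1]
  R2 -= 3·R0 → [0,0,4,-2]
  R3 -= 2·R0 → [0,2,-2,0]
  R2 -= 0·R1 → [0,0,4,-2]
  R3 -= 2·R1 → [0,0,4,2]
  R3 -= 1·R2 → [0,0,0,4]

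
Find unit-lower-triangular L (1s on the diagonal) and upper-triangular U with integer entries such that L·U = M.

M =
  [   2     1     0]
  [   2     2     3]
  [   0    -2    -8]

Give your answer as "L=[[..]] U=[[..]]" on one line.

L=[[1,0,0],[1,1,0],[0,-2,1]] U=[[2,1,0],[0,1,3],[0,0,-2]]

  row1 -= 1·row0 → [0,1,3]
  row2 -= 0·row0 → [0,-2,-8]
  row2 -= -2·row1 → [0,0,-2]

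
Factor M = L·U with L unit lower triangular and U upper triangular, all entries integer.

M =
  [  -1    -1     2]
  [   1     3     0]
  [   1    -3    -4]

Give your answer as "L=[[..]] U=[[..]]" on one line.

  row1 -= -1·row0 → [0,2,2]
  row2 -= -1·row0 → [0,-4,-2]
  row2 -= -2·row1 → [0,0,2]

L=[[1,0,0],[-1,1,0],[-1,-2,1]] U=[[-1,-1,2],[0,2,2],[0,0,2]]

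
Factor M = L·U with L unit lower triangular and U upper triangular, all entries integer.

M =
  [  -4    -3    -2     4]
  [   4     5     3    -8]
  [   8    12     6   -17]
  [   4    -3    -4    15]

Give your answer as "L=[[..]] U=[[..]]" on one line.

L=[[1,0,0,0],[-1,1,0,0],[-2,3,1,0],[-1,-3,3,1]] U=[[-4,-3,-2,4],[0,2,1,-4],[0,0,-1,3],[0,0,0,-2]]

  R1 -= -1·R0 → [0,2,1,-4]
  R2 -= -2·R0 → [0,6,2,-9]
  R3 -= -1·R0 → [0,-6,-6,19]
  R2 -= 3·R1 → [0,0,-1,3]
  R3 -= -3·R1 → [0,0,-3,7]
  R3 -= 3·R2 → [0,0,0,-2]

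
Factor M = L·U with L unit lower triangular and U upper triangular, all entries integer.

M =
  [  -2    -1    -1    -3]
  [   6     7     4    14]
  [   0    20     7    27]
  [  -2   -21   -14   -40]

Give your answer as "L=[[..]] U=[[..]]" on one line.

  row1 -= -3·row0 → [0,4,1,5]
  row2 -= 0·row0 → [0,20,7,27]
  row3 -= 1·row0 → [0,-20,-13,-37]
  row2 -= 5·row1 → [0,0,2,2]
  row3 -= -5·row1 → [0,0,-8,-12]
  row3 -= -4·row2 → [0,0,0,-4]

L=[[1,0,0,0],[-3,1,0,0],[0,5,1,0],[1,-5,-4,1]] U=[[-2,-1,-1,-3],[0,4,1,5],[0,0,2,2],[0,0,0,-4]]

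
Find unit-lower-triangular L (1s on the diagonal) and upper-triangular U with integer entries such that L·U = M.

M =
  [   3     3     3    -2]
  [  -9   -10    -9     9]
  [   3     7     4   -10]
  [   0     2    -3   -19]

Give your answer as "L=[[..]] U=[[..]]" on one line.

L=[[1,0,0,0],[-3,1,0,0],[1,-4,1,0],[0,-2,-3,1]] U=[[3,3,3,-2],[0,-1,0,3],[0,0,1,4],[0,0,0,-1]]

  row1 -= -3·row0 → [0,-1,0,3]
  row2 -= 1·row0 → [0,4,1,-8]
  row3 -= 0·row0 → [0,2,-3,-19]
  row2 -= -4·row1 → [0,0,1,4]
  row3 -= -2·row1 → [0,0,-3,-13]
  row3 -= -3·row2 → [0,0,0,-1]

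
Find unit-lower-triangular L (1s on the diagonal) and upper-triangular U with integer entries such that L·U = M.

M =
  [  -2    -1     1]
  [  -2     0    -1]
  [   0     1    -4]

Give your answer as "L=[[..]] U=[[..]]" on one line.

L=[[1,0,0],[1,1,0],[0,1,1]] U=[[-2,-1,1],[0,1,-2],[0,0,-2]]

  r1 -= 1·r0 → [0,1,-2]
  r2 -= 0·r0 → [0,1,-4]
  r2 -= 1·r1 → [0,0,-2]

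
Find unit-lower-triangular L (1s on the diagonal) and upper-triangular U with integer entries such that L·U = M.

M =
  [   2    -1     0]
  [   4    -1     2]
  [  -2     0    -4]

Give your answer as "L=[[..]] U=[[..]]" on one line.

  R1 -= 2·R0 → [0,1,2]
  R2 -= -1·R0 → [0,-1,-4]
  R2 -= -1·R1 → [0,0,-2]

L=[[1,0,0],[2,1,0],[-1,-1,1]] U=[[2,-1,0],[0,1,2],[0,0,-2]]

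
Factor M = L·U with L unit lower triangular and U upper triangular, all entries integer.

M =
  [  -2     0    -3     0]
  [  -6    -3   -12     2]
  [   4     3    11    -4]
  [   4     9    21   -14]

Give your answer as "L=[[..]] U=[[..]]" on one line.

L=[[1,0,0,0],[3,1,0,0],[-2,-1,1,0],[-2,-3,3,1]] U=[[-2,0,-3,0],[0,-3,-3,2],[0,0,2,-2],[0,0,0,-2]]

  row1 -= 3·row0 → [0,-3,-3,2]
  row2 -= -2·row0 → [0,3,5,-4]
  row3 -= -2·row0 → [0,9,15,-14]
  row2 -= -1·row1 → [0,0,2,-2]
  row3 -= -3·row1 → [0,0,6,-8]
  row3 -= 3·row2 → [0,0,0,-2]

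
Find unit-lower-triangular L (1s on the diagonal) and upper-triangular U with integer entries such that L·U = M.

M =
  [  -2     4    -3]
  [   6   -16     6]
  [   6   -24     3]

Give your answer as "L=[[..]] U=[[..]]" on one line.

L=[[1,0,0],[-3,1,0],[-3,3,1]] U=[[-2,4,-3],[0,-4,-3],[0,0,3]]

  R1 -= -3·R0 → [0,-4,-3]
  R2 -= -3·R0 → [0,-12,-6]
  R2 -= 3·R1 → [0,0,3]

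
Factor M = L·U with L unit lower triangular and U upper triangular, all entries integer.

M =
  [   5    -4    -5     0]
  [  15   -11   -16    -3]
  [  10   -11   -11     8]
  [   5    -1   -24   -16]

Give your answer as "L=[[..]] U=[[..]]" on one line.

L=[[1,0,0,0],[3,1,0,0],[2,-3,1,0],[1,3,4,1]] U=[[5,-4,-5,0],[0,1,-1,-3],[0,0,-4,-1],[0,0,0,-3]]

  row1 -= 3·row0 → [0,1,-1,-3]
  row2 -= 2·row0 → [0,-3,-1,8]
  row3 -= 1·row0 → [0,3,-19,-16]
  row2 -= -3·row1 → [0,0,-4,-1]
  row3 -= 3·row1 → [0,0,-16,-7]
  row3 -= 4·row2 → [0,0,0,-3]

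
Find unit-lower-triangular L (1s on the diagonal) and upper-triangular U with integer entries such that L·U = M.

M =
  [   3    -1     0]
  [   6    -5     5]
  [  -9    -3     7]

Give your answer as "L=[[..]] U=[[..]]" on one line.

L=[[1,0,0],[2,1,0],[-3,2,1]] U=[[3,-1,0],[0,-3,5],[0,0,-3]]

  R1 -= 2·R0 → [0,-3,5]
  R2 -= -3·R0 → [0,-6,7]
  R2 -= 2·R1 → [0,0,-3]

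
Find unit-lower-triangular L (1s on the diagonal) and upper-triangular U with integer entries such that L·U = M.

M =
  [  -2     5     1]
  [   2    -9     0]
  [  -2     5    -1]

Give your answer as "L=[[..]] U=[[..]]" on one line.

  R1 -= -1·R0 → [0,-4,1]
  R2 -= 1·R0 → [0,0,-2]
  R2 -= 0·R1 → [0,0,-2]

L=[[1,0,0],[-1,1,0],[1,0,1]] U=[[-2,5,1],[0,-4,1],[0,0,-2]]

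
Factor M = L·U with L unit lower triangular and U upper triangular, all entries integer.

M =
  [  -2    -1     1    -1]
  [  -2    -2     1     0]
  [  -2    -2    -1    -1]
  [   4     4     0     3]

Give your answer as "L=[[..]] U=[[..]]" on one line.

L=[[1,0,0,0],[1,1,0,0],[1,1,1,0],[-2,-2,-1,1]] U=[[-2,-1,1,-1],[0,-1,0,1],[0,0,-2,-1],[0,0,0,2]]

  row1 -= 1·row0 → [0,-1,0,1]
  row2 -= 1·row0 → [0,-1,-2,0]
  row3 -= -2·row0 → [0,2,2,1]
  row2 -= 1·row1 → [0,0,-2,-1]
  row3 -= -2·row1 → [0,0,2,3]
  row3 -= -1·row2 → [0,0,0,2]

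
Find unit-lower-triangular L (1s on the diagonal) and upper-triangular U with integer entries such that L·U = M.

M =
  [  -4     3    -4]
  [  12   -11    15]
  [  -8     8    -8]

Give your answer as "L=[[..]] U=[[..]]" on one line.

  row1 -= -3·row0 → [0,-2,3]
  row2 -= 2·row0 → [0,2,0]
  row2 -= -1·row1 → [0,0,3]

L=[[1,0,0],[-3,1,0],[2,-1,1]] U=[[-4,3,-4],[0,-2,3],[0,0,3]]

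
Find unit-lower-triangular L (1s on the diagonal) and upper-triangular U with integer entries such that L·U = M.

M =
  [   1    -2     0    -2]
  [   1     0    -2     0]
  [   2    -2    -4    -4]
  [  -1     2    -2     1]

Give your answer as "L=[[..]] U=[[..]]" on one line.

  row1 -= 1·row0 → [0,2,-2,2]
  row2 -= 2·row0 → [0,2,-4,0]
  row3 -= -1·row0 → [0,0,-2,-1]
  row2 -= 1·row1 → [0,0,-2,-2]
  row3 -= 0·row1 → [0,0,-2,-1]
  row3 -= 1·row2 → [0,0,0,1]

L=[[1,0,0,0],[1,1,0,0],[2,1,1,0],[-1,0,1,1]] U=[[1,-2,0,-2],[0,2,-2,2],[0,0,-2,-2],[0,0,0,1]]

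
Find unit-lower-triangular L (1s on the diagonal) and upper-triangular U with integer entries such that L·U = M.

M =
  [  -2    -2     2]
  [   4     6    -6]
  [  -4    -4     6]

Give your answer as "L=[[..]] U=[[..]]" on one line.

L=[[1,0,0],[-2,1,0],[2,0,1]] U=[[-2,-2,2],[0,2,-2],[0,0,2]]

  row1 -= -2·row0 → [0,2,-2]
  row2 -= 2·row0 → [0,0,2]
  row2 -= 0·row1 → [0,0,2]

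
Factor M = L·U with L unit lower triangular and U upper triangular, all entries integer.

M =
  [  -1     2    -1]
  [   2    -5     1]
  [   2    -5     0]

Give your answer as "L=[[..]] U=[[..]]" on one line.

L=[[1,0,0],[-2,1,0],[-2,1,1]] U=[[-1,2,-1],[0,-1,-1],[0,0,-1]]

  r1 -= -2·r0 → [0,-1,-1]
  r2 -= -2·r0 → [0,-1,-2]
  r2 -= 1·r1 → [0,0,-1]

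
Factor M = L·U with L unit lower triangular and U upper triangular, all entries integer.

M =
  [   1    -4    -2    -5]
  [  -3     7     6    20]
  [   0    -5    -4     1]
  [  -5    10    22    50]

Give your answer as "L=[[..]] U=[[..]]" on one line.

  r1 -= -3·r0 → [0,-5,0,5]
  r2 -= 0·r0 → [0,-5,-4,1]
  r3 -= -5·r0 → [0,-10,12,25]
  r2 -= 1·r1 → [0,0,-4,-4]
  r3 -= 2·r1 → [0,0,12,15]
  r3 -= -3·r2 → [0,0,0,3]

L=[[1,0,0,0],[-3,1,0,0],[0,1,1,0],[-5,2,-3,1]] U=[[1,-4,-2,-5],[0,-5,0,5],[0,0,-4,-4],[0,0,0,3]]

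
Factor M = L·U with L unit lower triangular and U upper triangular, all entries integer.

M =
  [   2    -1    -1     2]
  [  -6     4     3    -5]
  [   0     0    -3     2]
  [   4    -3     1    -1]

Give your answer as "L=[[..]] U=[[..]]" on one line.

L=[[1,0,0,0],[-3,1,0,0],[0,0,1,0],[2,-1,-1,1]] U=[[2,-1,-1,2],[0,1,0,1],[0,0,-3,2],[0,0,0,-2]]

  r1 -= -3·r0 → [0,1,0,1]
  r2 -= 0·r0 → [0,0,-3,2]
  r3 -= 2·r0 → [0,-1,3,-5]
  r2 -= 0·r1 → [0,0,-3,2]
  r3 -= -1·r1 → [0,0,3,-4]
  r3 -= -1·r2 → [0,0,0,-2]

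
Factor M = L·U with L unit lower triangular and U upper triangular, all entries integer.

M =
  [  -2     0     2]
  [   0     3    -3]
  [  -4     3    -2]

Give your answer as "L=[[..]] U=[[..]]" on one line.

  r1 -= 0·r0 → [0,3,-3]
  r2 -= 2·r0 → [0,3,-6]
  r2 -= 1·r1 → [0,0,-3]

L=[[1,0,0],[0,1,0],[2,1,1]] U=[[-2,0,2],[0,3,-3],[0,0,-3]]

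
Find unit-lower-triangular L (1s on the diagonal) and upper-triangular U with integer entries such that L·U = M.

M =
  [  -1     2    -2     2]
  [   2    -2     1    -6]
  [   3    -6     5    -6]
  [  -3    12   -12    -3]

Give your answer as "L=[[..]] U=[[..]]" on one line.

L=[[1,0,0,0],[-2,1,0,0],[-3,0,1,0],[3,3,-3,1]] U=[[-1,2,-2,2],[0,2,-3,-2],[0,0,-1,0],[0,0,0,-3]]

  R1 -= -2·R0 → [0,2,-3,-2]
  R2 -= -3·R0 → [0,0,-1,0]
  R3 -= 3·R0 → [0,6,-6,-9]
  R2 -= 0·R1 → [0,0,-1,0]
  R3 -= 3·R1 → [0,0,3,-3]
  R3 -= -3·R2 → [0,0,0,-3]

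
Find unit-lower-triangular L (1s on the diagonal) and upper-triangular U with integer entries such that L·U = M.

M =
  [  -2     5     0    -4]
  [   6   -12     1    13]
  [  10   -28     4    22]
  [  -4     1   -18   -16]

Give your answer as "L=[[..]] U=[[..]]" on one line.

  row1 -= -3·row0 → [0,3,1,1]
  row2 -= -5·row0 → [0,-3,4,2]
  row3 -= 2·row0 → [0,-9,-18,-8]
  row2 -= -1·row1 → [0,0,5,3]
  row3 -= -3·row1 → [0,0,-15,-5]
  row3 -= -3·row2 → [0,0,0,4]

L=[[1,0,0,0],[-3,1,0,0],[-5,-1,1,0],[2,-3,-3,1]] U=[[-2,5,0,-4],[0,3,1,1],[0,0,5,3],[0,0,0,4]]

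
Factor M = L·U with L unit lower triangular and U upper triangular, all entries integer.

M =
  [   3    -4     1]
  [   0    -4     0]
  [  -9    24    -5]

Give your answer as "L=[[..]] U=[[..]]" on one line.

L=[[1,0,0],[0,1,0],[-3,-3,1]] U=[[3,-4,1],[0,-4,0],[0,0,-2]]

  r1 -= 0·r0 → [0,-4,0]
  r2 -= -3·r0 → [0,12,-2]
  r2 -= -3·r1 → [0,0,-2]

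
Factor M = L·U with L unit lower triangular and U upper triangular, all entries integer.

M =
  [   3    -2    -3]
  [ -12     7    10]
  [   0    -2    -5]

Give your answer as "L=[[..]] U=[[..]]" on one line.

  r1 -= -4·r0 → [0,-1,-2]
  r2 -= 0·r0 → [0,-2,-5]
  r2 -= 2·r1 → [0,0,-1]

L=[[1,0,0],[-4,1,0],[0,2,1]] U=[[3,-2,-3],[0,-1,-2],[0,0,-1]]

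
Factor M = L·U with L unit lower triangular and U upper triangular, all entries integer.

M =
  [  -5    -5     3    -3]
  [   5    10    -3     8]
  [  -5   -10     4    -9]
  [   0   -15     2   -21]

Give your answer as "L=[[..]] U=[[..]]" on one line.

L=[[1,0,0,0],[-1,1,0,0],[1,-1,1,0],[0,-3,2,1]] U=[[-5,-5,3,-3],[0,5,0,5],[0,0,1,-1],[0,0,0,-4]]

  R1 -= -1·R0 → [0,5,0,5]
  R2 -= 1·R0 → [0,-5,1,-6]
  R3 -= 0·R0 → [0,-15,2,-21]
  R2 -= -1·R1 → [0,0,1,-1]
  R3 -= -3·R1 → [0,0,2,-6]
  R3 -= 2·R2 → [0,0,0,-4]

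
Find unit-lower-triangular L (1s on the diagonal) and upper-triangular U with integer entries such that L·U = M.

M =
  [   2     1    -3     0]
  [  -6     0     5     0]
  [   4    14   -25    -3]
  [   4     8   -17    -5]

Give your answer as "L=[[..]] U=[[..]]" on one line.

L=[[1,0,0,0],[-3,1,0,0],[2,4,1,0],[2,2,1,1]] U=[[2,1,-3,0],[0,3,-4,0],[0,0,-3,-3],[0,0,0,-2]]

  row1 -= -3·row0 → [0,3,-4,0]
  row2 -= 2·row0 → [0,12,-19,-3]
  row3 -= 2·row0 → [0,6,-11,-5]
  row2 -= 4·row1 → [0,0,-3,-3]
  row3 -= 2·row1 → [0,0,-3,-5]
  row3 -= 1·row2 → [0,0,0,-2]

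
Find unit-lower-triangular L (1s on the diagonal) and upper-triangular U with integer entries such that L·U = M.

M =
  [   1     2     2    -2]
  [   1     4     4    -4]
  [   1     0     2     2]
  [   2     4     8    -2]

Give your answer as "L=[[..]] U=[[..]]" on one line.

  row1 -= 1·row0 → [0,2,2,-2]
  row2 -= 1·row0 → [0,-2,0,4]
  row3 -= 2·row0 → [0,0,4,2]
  row2 -= -1·row1 → [0,0,2,2]
  row3 -= 0·row1 → [0,0,4,2]
  row3 -= 2·row2 → [0,0,0,-2]

L=[[1,0,0,0],[1,1,0,0],[1,-1,1,0],[2,0,2,1]] U=[[1,2,2,-2],[0,2,2,-2],[0,0,2,2],[0,0,0,-2]]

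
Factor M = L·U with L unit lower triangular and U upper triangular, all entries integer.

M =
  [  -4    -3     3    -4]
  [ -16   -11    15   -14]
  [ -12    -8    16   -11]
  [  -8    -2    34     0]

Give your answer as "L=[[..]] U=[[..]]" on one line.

L=[[1,0,0,0],[4,1,0,0],[3,1,1,0],[2,4,4,1]] U=[[-4,-3,3,-4],[0,1,3,2],[0,0,4,-1],[0,0,0,4]]

  R1 -= 4·R0 → [0,1,3,2]
  R2 -= 3·R0 → [0,1,7,1]
  R3 -= 2·R0 → [0,4,28,8]
  R2 -= 1·R1 → [0,0,4,-1]
  R3 -= 4·R1 → [0,0,16,0]
  R3 -= 4·R2 → [0,0,0,4]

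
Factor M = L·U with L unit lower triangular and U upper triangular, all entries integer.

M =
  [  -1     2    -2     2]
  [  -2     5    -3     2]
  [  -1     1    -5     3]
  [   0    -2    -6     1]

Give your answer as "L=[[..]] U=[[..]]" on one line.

L=[[1,0,0,0],[2,1,0,0],[1,-1,1,0],[0,-2,2,1]] U=[[-1,2,-2,2],[0,1,1,-2],[0,0,-2,-1],[0,0,0,-1]]

  R1 -= 2·R0 → [0,1,1,-2]
  R2 -= 1·R0 → [0,-1,-3,1]
  R3 -= 0·R0 → [0,-2,-6,1]
  R2 -= -1·R1 → [0,0,-2,-1]
  R3 -= -2·R1 → [0,0,-4,-3]
  R3 -= 2·R2 → [0,0,0,-1]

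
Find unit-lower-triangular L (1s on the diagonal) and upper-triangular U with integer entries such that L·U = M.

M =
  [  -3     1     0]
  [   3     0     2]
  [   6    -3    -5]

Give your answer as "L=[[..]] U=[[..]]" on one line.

  R1 -= -1·R0 → [0,1,2]
  R2 -= -2·R0 → [0,-1,-5]
  R2 -= -1·R1 → [0,0,-3]

L=[[1,0,0],[-1,1,0],[-2,-1,1]] U=[[-3,1,0],[0,1,2],[0,0,-3]]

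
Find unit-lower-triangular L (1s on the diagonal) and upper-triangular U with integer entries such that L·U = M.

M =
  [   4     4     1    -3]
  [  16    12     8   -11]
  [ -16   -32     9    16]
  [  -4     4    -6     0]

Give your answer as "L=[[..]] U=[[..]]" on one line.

L=[[1,0,0,0],[4,1,0,0],[-4,4,1,0],[-1,-2,-1,1]] U=[[4,4,1,-3],[0,-4,4,1],[0,0,-3,0],[0,0,0,-1]]

  r1 -= 4·r0 → [0,-4,4,1]
  r2 -= -4·r0 → [0,-16,13,4]
  r3 -= -1·r0 → [0,8,-5,-3]
  r2 -= 4·r1 → [0,0,-3,0]
  r3 -= -2·r1 → [0,0,3,-1]
  r3 -= -1·r2 → [0,0,0,-1]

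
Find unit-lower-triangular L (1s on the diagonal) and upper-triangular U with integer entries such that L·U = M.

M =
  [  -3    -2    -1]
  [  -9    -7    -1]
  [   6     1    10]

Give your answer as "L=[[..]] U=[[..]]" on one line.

  r1 -= 3·r0 → [0,-1,2]
  r2 -= -2·r0 → [0,-3,8]
  r2 -= 3·r1 → [0,0,2]

L=[[1,0,0],[3,1,0],[-2,3,1]] U=[[-3,-2,-1],[0,-1,2],[0,0,2]]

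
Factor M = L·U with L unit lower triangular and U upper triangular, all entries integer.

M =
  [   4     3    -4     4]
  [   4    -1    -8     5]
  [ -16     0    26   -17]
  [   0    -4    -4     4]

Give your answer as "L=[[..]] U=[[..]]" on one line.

  R1 -= 1·R0 → [0,-4,-4,1]
  R2 -= -4·R0 → [0,12,10,-1]
  R3 -= 0·R0 → [0,-4,-4,4]
  R2 -= -3·R1 → [0,0,-2,2]
  R3 -= 1·R1 → [0,0,0,3]
  R3 -= 0·R2 → [0,0,0,3]

L=[[1,0,0,0],[1,1,0,0],[-4,-3,1,0],[0,1,0,1]] U=[[4,3,-4,4],[0,-4,-4,1],[0,0,-2,2],[0,0,0,3]]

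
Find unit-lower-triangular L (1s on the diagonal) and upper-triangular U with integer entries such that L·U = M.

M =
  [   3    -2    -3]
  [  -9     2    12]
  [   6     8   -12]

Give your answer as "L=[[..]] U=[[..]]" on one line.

  row1 -= -3·row0 → [0,-4,3]
  row2 -= 2·row0 → [0,12,-6]
  row2 -= -3·row1 → [0,0,3]

L=[[1,0,0],[-3,1,0],[2,-3,1]] U=[[3,-2,-3],[0,-4,3],[0,0,3]]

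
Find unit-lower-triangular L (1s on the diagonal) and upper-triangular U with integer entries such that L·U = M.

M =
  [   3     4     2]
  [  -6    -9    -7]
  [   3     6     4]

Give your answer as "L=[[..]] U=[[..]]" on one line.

  row1 -= -2·row0 → [0,-1,-3]
  row2 -= 1·row0 → [0,2,2]
  row2 -= -2·row1 → [0,0,-4]

L=[[1,0,0],[-2,1,0],[1,-2,1]] U=[[3,4,2],[0,-1,-3],[0,0,-4]]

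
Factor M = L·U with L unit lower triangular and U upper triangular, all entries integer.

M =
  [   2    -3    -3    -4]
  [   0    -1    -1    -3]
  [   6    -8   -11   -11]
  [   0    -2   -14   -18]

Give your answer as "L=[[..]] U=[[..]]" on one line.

  row1 -= 0·row0 → [0,-1,-1,-3]
  row2 -= 3·row0 → [0,1,-2,1]
  row3 -= 0·row0 → [0,-2,-14,-18]
  row2 -= -1·row1 → [0,0,-3,-2]
  row3 -= 2·row1 → [0,0,-12,-12]
  row3 -= 4·row2 → [0,0,0,-4]

L=[[1,0,0,0],[0,1,0,0],[3,-1,1,0],[0,2,4,1]] U=[[2,-3,-3,-4],[0,-1,-1,-3],[0,0,-3,-2],[0,0,0,-4]]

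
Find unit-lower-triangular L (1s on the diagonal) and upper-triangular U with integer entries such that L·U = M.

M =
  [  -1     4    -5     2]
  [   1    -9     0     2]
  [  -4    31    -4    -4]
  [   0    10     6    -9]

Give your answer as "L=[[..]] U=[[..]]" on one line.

  r1 -= -1·r0 → [0,-5,-5,4]
  r2 -= 4·r0 → [0,15,16,-12]
  r3 -= 0·r0 → [0,10,6,-9]
  r2 -= -3·r1 → [0,0,1,0]
  r3 -= -2·r1 → [0,0,-4,-1]
  r3 -= -4·r2 → [0,0,0,-1]

L=[[1,0,0,0],[-1,1,0,0],[4,-3,1,0],[0,-2,-4,1]] U=[[-1,4,-5,2],[0,-5,-5,4],[0,0,1,0],[0,0,0,-1]]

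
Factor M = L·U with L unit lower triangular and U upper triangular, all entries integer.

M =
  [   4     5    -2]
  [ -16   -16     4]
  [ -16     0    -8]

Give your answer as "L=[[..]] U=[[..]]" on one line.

  R1 -= -4·R0 → [0,4,-4]
  R2 -= -4·R0 → [0,20,-16]
  R2 -= 5·R1 → [0,0,4]

L=[[1,0,0],[-4,1,0],[-4,5,1]] U=[[4,5,-2],[0,4,-4],[0,0,4]]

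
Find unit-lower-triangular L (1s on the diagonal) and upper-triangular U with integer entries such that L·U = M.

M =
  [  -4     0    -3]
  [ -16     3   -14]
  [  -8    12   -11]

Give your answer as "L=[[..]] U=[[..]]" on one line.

L=[[1,0,0],[4,1,0],[2,4,1]] U=[[-4,0,-3],[0,3,-2],[0,0,3]]

  R1 -= 4·R0 → [0,3,-2]
  R2 -= 2·R0 → [0,12,-5]
  R2 -= 4·R1 → [0,0,3]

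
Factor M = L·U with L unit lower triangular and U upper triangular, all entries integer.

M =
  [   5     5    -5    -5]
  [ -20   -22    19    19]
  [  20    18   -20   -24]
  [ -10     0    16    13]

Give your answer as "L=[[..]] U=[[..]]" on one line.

  R1 -= -4·R0 → [0,-2,-1,-1]
  R2 -= 4·R0 → [0,-2,0,-4]
  R3 -= -2·R0 → [0,10,6,3]
  R2 -= 1·R1 → [0,0,1,-3]
  R3 -= -5·R1 → [0,0,1,-2]
  R3 -= 1·R2 → [0,0,0,1]

L=[[1,0,0,0],[-4,1,0,0],[4,1,1,0],[-2,-5,1,1]] U=[[5,5,-5,-5],[0,-2,-1,-1],[0,0,1,-3],[0,0,0,1]]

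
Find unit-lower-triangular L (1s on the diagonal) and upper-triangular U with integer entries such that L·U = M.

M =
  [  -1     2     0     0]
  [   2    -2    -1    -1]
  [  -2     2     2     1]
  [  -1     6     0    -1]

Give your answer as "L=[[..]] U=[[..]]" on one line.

  R1 -= -2·R0 → [0,2,-1,-1]
  R2 -= 2·R0 → [0,-2,2,1]
  R3 -= 1·R0 → [0,4,0,-1]
  R2 -= -1·R1 → [0,0,1,0]
  R3 -= 2·R1 → [0,0,2,1]
  R3 -= 2·R2 → [0,0,0,1]

L=[[1,0,0,0],[-2,1,0,0],[2,-1,1,0],[1,2,2,1]] U=[[-1,2,0,0],[0,2,-1,-1],[0,0,1,0],[0,0,0,1]]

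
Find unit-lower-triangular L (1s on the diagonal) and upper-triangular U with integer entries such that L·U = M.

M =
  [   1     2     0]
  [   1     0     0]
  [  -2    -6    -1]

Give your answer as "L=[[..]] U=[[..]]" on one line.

L=[[1,0,0],[1,1,0],[-2,1,1]] U=[[1,2,0],[0,-2,0],[0,0,-1]]

  R1 -= 1·R0 → [0,-2,0]
  R2 -= -2·R0 → [0,-2,-1]
  R2 -= 1·R1 → [0,0,-1]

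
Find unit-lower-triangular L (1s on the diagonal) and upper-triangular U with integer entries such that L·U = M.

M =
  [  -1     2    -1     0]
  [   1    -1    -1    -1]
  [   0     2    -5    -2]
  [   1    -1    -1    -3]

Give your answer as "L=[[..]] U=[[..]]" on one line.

  R1 -= -1·R0 → [0,1,-2,-1]
  R2 -= 0·R0 → [0,2,-5,-2]
  R3 -= -1·R0 → [0,1,-2,-3]
  R2 -= 2·R1 → [0,0,-1,0]
  R3 -= 1·R1 → [0,0,0,-2]
  R3 -= 0·R2 → [0,0,0,-2]

L=[[1,0,0,0],[-1,1,0,0],[0,2,1,0],[-1,1,0,1]] U=[[-1,2,-1,0],[0,1,-2,-1],[0,0,-1,0],[0,0,0,-2]]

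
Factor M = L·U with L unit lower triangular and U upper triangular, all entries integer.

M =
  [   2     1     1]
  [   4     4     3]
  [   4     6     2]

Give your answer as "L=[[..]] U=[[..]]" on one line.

  R1 -= 2·R0 → [0,2,1]
  R2 -= 2·R0 → [0,4,0]
  R2 -= 2·R1 → [0,0,-2]

L=[[1,0,0],[2,1,0],[2,2,1]] U=[[2,1,1],[0,2,1],[0,0,-2]]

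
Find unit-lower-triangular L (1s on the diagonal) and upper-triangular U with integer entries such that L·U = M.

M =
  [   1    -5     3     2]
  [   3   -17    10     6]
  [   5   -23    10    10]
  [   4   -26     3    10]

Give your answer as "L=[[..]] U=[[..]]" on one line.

L=[[1,0,0,0],[3,1,0,0],[5,-1,1,0],[4,3,3,1]] U=[[1,-5,3,2],[0,-2,1,0],[0,0,-4,0],[0,0,0,2]]

  row1 -= 3·row0 → [0,-2,1,0]
  row2 -= 5·row0 → [0,2,-5,0]
  row3 -= 4·row0 → [0,-6,-9,2]
  row2 -= -1·row1 → [0,0,-4,0]
  row3 -= 3·row1 → [0,0,-12,2]
  row3 -= 3·row2 → [0,0,0,2]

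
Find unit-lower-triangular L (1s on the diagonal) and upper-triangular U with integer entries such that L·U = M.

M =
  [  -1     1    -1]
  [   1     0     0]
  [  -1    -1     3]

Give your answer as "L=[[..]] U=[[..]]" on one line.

L=[[1,0,0],[-1,1,0],[1,-2,1]] U=[[-1,1,-1],[0,1,-1],[0,0,2]]

  R1 -= -1·R0 → [0,1,-1]
  R2 -= 1·R0 → [0,-2,4]
  R2 -= -2·R1 → [0,0,2]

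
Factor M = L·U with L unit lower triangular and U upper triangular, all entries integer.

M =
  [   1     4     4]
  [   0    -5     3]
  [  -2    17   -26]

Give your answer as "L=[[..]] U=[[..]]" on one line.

  R1 -= 0·R0 → [0,-5,3]
  R2 -= -2·R0 → [0,25,-18]
  R2 -= -5·R1 → [0,0,-3]

L=[[1,0,0],[0,1,0],[-2,-5,1]] U=[[1,4,4],[0,-5,3],[0,0,-3]]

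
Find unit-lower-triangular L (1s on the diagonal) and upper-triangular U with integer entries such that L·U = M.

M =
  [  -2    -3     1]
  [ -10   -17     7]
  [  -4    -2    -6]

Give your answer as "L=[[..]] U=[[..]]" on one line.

  r1 -= 5·r0 → [0,-2,2]
  r2 -= 2·r0 → [0,4,-8]
  r2 -= -2·r1 → [0,0,-4]

L=[[1,0,0],[5,1,0],[2,-2,1]] U=[[-2,-3,1],[0,-2,2],[0,0,-4]]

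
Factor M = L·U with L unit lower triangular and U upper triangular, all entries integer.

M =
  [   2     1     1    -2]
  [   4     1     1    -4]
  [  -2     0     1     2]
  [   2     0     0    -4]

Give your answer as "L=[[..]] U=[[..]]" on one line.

L=[[1,0,0,0],[2,1,0,0],[-1,-1,1,0],[1,1,0,1]] U=[[2,1,1,-2],[0,-1,-1,0],[0,0,1,0],[0,0,0,-2]]

  R1 -= 2·R0 → [0,-1,-1,0]
  R2 -= -1·R0 → [0,1,2,0]
  R3 -= 1·R0 → [0,-1,-1,-2]
  R2 -= -1·R1 → [0,0,1,0]
  R3 -= 1·R1 → [0,0,0,-2]
  R3 -= 0·R2 → [0,0,0,-2]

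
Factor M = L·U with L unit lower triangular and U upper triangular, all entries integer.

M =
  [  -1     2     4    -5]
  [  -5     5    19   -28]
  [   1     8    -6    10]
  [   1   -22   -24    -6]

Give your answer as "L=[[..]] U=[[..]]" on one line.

L=[[1,0,0,0],[5,1,0,0],[-1,-2,1,0],[-1,4,4,1]] U=[[-1,2,4,-5],[0,-5,-1,-3],[0,0,-4,-1],[0,0,0,5]]

  row1 -= 5·row0 → [0,-5,-1,-3]
  row2 -= -1·row0 → [0,10,-2,5]
  row3 -= -1·row0 → [0,-20,-20,-11]
  row2 -= -2·row1 → [0,0,-4,-1]
  row3 -= 4·row1 → [0,0,-16,1]
  row3 -= 4·row2 → [0,0,0,5]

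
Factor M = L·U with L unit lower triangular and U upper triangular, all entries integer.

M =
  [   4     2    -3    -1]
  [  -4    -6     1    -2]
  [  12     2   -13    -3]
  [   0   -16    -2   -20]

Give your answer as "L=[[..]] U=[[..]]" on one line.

  R1 -= -1·R0 → [0,-4,-2,-3]
  R2 -= 3·R0 → [0,-4,-4,0]
  R3 -= 0·R0 → [0,-16,-2,-20]
  R2 -= 1·R1 → [0,0,-2,3]
  R3 -= 4·R1 → [0,0,6,-8]
  R3 -= -3·R2 → [0,0,0,1]

L=[[1,0,0,0],[-1,1,0,0],[3,1,1,0],[0,4,-3,1]] U=[[4,2,-3,-1],[0,-4,-2,-3],[0,0,-2,3],[0,0,0,1]]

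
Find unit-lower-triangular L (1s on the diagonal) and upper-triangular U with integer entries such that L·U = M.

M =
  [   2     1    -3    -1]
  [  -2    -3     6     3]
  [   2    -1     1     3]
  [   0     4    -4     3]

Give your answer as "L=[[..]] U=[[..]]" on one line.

  R1 -= -1·R0 → [0,-2,3,2]
  R2 -= 1·R0 → [0,-2,4,4]
  R3 -= 0·R0 → [0,4,-4,3]
  R2 -= 1·R1 → [0,0,1,2]
  R3 -= -2·R1 → [0,0,2,7]
  R3 -= 2·R2 → [0,0,0,3]

L=[[1,0,0,0],[-1,1,0,0],[1,1,1,0],[0,-2,2,1]] U=[[2,1,-3,-1],[0,-2,3,2],[0,0,1,2],[0,0,0,3]]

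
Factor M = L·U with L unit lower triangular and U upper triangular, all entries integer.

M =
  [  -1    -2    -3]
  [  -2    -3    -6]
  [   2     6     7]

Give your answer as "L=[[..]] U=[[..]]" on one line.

  row1 -= 2·row0 → [0,1,0]
  row2 -= -2·row0 → [0,2,1]
  row2 -= 2·row1 → [0,0,1]

L=[[1,0,0],[2,1,0],[-2,2,1]] U=[[-1,-2,-3],[0,1,0],[0,0,1]]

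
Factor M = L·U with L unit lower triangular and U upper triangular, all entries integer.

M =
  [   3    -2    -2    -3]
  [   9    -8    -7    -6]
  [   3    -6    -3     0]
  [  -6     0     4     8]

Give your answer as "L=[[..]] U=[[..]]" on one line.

  R1 -= 3·R0 → [0,-2,-1,3]
  R2 -= 1·R0 → [0,-4,-1,3]
  R3 -= -2·R0 → [0,-4,0,2]
  R2 -= 2·R1 → [0,0,1,-3]
  R3 -= 2·R1 → [0,0,2,-4]
  R3 -= 2·R2 → [0,0,0,2]

L=[[1,0,0,0],[3,1,0,0],[1,2,1,0],[-2,2,2,1]] U=[[3,-2,-2,-3],[0,-2,-1,3],[0,0,1,-3],[0,0,0,2]]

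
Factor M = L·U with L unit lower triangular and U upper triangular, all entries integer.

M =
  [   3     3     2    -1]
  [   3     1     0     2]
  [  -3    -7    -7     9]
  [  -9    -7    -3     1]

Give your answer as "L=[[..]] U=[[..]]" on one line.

L=[[1,0,0,0],[1,1,0,0],[-1,2,1,0],[-3,-1,-1,1]] U=[[3,3,2,-1],[0,-2,-2,3],[0,0,-1,2],[0,0,0,3]]

  R1 -= 1·R0 → [0,-2,-2,3]
  R2 -= -1·R0 → [0,-4,-5,8]
  R3 -= -3·R0 → [0,2,3,-2]
  R2 -= 2·R1 → [0,0,-1,2]
  R3 -= -1·R1 → [0,0,1,1]
  R3 -= -1·R2 → [0,0,0,3]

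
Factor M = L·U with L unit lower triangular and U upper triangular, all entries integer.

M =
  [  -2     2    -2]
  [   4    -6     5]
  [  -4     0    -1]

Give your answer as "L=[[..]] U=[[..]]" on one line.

  R1 -= -2·R0 → [0,-2,1]
  R2 -= 2·R0 → [0,-4,3]
  R2 -= 2·R1 → [0,0,1]

L=[[1,0,0],[-2,1,0],[2,2,1]] U=[[-2,2,-2],[0,-2,1],[0,0,1]]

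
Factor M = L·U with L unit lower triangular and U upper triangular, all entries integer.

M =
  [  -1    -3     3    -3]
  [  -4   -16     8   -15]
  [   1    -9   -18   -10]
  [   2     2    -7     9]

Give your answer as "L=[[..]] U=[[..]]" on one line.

  row1 -= 4·row0 → [0,-4,-4,-3]
  row2 -= -1·row0 → [0,-12,-15,-13]
  row3 -= -2·row0 → [0,-4,-1,3]
  row2 -= 3·row1 → [0,0,-3,-4]
  row3 -= 1·row1 → [0,0,3,6]
  row3 -= -1·row2 → [0,0,0,2]

L=[[1,0,0,0],[4,1,0,0],[-1,3,1,0],[-2,1,-1,1]] U=[[-1,-3,3,-3],[0,-4,-4,-3],[0,0,-3,-4],[0,0,0,2]]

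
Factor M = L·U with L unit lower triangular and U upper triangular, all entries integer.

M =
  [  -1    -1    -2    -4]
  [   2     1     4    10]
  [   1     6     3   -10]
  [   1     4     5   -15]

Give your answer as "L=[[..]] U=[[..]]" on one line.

L=[[1,0,0,0],[-2,1,0,0],[-1,-5,1,0],[-1,-3,3,1]] U=[[-1,-1,-2,-4],[0,-1,0,2],[0,0,1,-4],[0,0,0,-1]]

  R1 -= -2·R0 → [0,-1,0,2]
  R2 -= -1·R0 → [0,5,1,-14]
  R3 -= -1·R0 → [0,3,3,-19]
  R2 -= -5·R1 → [0,0,1,-4]
  R3 -= -3·R1 → [0,0,3,-13]
  R3 -= 3·R2 → [0,0,0,-1]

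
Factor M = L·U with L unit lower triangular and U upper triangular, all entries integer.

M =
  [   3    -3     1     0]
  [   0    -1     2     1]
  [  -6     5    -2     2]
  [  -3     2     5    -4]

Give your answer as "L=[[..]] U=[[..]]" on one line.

  row1 -= 0·row0 → [0,-1,2,1]
  row2 -= -2·row0 → [0,-1,0,2]
  row3 -= -1·row0 → [0,-1,6,-4]
  row2 -= 1·row1 → [0,0,-2,1]
  row3 -= 1·row1 → [0,0,4,-5]
  row3 -= -2·row2 → [0,0,0,-3]

L=[[1,0,0,0],[0,1,0,0],[-2,1,1,0],[-1,1,-2,1]] U=[[3,-3,1,0],[0,-1,2,1],[0,0,-2,1],[0,0,0,-3]]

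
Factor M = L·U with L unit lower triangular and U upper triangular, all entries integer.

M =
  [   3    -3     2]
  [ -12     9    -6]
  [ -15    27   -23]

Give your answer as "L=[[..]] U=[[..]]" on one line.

  r1 -= -4·r0 → [0,-3,2]
  r2 -= -5·r0 → [0,12,-13]
  r2 -= -4·r1 → [0,0,-5]

L=[[1,0,0],[-4,1,0],[-5,-4,1]] U=[[3,-3,2],[0,-3,2],[0,0,-5]]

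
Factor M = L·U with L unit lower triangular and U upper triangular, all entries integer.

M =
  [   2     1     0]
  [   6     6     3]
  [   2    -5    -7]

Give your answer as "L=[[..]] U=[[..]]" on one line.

L=[[1,0,0],[3,1,0],[1,-2,1]] U=[[2,1,0],[0,3,3],[0,0,-1]]

  row1 -= 3·row0 → [0,3,3]
  row2 -= 1·row0 → [0,-6,-7]
  row2 -= -2·row1 → [0,0,-1]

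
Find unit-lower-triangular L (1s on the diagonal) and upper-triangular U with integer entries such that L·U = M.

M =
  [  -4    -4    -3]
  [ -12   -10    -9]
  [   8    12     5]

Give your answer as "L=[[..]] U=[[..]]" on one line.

L=[[1,0,0],[3,1,0],[-2,2,1]] U=[[-4,-4,-3],[0,2,0],[0,0,-1]]

  R1 -= 3·R0 → [0,2,0]
  R2 -= -2·R0 → [0,4,-1]
  R2 -= 2·R1 → [0,0,-1]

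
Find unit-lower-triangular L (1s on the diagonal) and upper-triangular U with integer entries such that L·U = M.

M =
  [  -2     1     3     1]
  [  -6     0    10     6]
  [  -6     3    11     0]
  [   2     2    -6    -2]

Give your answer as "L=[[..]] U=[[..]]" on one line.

  r1 -= 3·r0 → [0,-3,1,3]
  r2 -= 3·r0 → [0,0,2,-3]
  r3 -= -1·r0 → [0,3,-3,-1]
  r2 -= 0·r1 → [0,0,2,-3]
  r3 -= -1·r1 → [0,0,-2,2]
  r3 -= -1·r2 → [0,0,0,-1]

L=[[1,0,0,0],[3,1,0,0],[3,0,1,0],[-1,-1,-1,1]] U=[[-2,1,3,1],[0,-3,1,3],[0,0,2,-3],[0,0,0,-1]]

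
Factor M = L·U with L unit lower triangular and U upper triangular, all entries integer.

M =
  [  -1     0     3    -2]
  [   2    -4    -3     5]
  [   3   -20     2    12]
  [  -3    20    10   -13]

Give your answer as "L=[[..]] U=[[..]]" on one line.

  row1 -= -2·row0 → [0,-4,3,1]
  row2 -= -3·row0 → [0,-20,11,6]
  row3 -= 3·row0 → [0,20,1,-7]
  row2 -= 5·row1 → [0,0,-4,1]
  row3 -= -5·row1 → [0,0,16,-2]
  row3 -= -4·row2 → [0,0,0,2]

L=[[1,0,0,0],[-2,1,0,0],[-3,5,1,0],[3,-5,-4,1]] U=[[-1,0,3,-2],[0,-4,3,1],[0,0,-4,1],[0,0,0,2]]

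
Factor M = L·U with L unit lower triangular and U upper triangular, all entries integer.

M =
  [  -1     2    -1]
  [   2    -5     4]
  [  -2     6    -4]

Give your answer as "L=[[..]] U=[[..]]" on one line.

L=[[1,0,0],[-2,1,0],[2,-2,1]] U=[[-1,2,-1],[0,-1,2],[0,0,2]]

  R1 -= -2·R0 → [0,-1,2]
  R2 -= 2·R0 → [0,2,-2]
  R2 -= -2·R1 → [0,0,2]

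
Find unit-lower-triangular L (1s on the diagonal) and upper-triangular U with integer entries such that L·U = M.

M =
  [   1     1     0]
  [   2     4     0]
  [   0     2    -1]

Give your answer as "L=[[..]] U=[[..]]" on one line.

L=[[1,0,0],[2,1,0],[0,1,1]] U=[[1,1,0],[0,2,0],[0,0,-1]]

  row1 -= 2·row0 → [0,2,0]
  row2 -= 0·row0 → [0,2,-1]
  row2 -= 1·row1 → [0,0,-1]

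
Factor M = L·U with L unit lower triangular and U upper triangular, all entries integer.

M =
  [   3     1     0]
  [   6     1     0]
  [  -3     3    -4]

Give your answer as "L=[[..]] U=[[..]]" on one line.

L=[[1,0,0],[2,1,0],[-1,-4,1]] U=[[3,1,0],[0,-1,0],[0,0,-4]]

  row1 -= 2·row0 → [0,-1,0]
  row2 -= -1·row0 → [0,4,-4]
  row2 -= -4·row1 → [0,0,-4]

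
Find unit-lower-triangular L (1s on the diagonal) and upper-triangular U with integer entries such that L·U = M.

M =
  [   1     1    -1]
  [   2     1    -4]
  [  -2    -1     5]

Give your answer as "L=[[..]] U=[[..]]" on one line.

L=[[1,0,0],[2,1,0],[-2,-1,1]] U=[[1,1,-1],[0,-1,-2],[0,0,1]]

  R1 -= 2·R0 → [0,-1,-2]
  R2 -= -2·R0 → [0,1,3]
  R2 -= -1·R1 → [0,0,1]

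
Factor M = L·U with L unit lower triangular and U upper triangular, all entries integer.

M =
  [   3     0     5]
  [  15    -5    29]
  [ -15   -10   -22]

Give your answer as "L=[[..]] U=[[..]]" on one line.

L=[[1,0,0],[5,1,0],[-5,2,1]] U=[[3,0,5],[0,-5,4],[0,0,-5]]

  R1 -= 5·R0 → [0,-5,4]
  R2 -= -5·R0 → [0,-10,3]
  R2 -= 2·R1 → [0,0,-5]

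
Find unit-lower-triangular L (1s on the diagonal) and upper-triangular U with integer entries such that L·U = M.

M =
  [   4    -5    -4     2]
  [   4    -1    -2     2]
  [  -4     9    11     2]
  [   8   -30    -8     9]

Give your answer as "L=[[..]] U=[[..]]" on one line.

L=[[1,0,0,0],[1,1,0,0],[-1,1,1,0],[2,-5,2,1]] U=[[4,-5,-4,2],[0,4,2,0],[0,0,5,4],[0,0,0,-3]]

  R1 -= 1·R0 → [0,4,2,0]
  R2 -= -1·R0 → [0,4,7,4]
  R3 -= 2·R0 → [0,-20,0,5]
  R2 -= 1·R1 → [0,0,5,4]
  R3 -= -5·R1 → [0,0,10,5]
  R3 -= 2·R2 → [0,0,0,-3]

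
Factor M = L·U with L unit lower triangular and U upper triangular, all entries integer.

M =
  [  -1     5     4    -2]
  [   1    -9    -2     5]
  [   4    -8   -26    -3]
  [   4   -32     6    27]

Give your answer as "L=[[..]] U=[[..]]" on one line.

  row1 -= -1·row0 → [0,-4,2,3]
  row2 -= -4·row0 → [0,12,-10,-11]
  row3 -= -4·row0 → [0,-12,22,19]
  row2 -= -3·row1 → [0,0,-4,-2]
  row3 -= 3·row1 → [0,0,16,10]
  row3 -= -4·row2 → [0,0,0,2]

L=[[1,0,0,0],[-1,1,0,0],[-4,-3,1,0],[-4,3,-4,1]] U=[[-1,5,4,-2],[0,-4,2,3],[0,0,-4,-2],[0,0,0,2]]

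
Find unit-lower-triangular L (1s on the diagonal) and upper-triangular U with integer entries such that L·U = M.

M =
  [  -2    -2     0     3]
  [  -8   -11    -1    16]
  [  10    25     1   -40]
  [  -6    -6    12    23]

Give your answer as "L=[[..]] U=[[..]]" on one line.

  R1 -= 4·R0 → [0,-3,-1,4]
  R2 -= -5·R0 → [0,15,1,-25]
  R3 -= 3·R0 → [0,0,12,14]
  R2 -= -5·R1 → [0,0,-4,-5]
  R3 -= 0·R1 → [0,0,12,14]
  R3 -= -3·R2 → [0,0,0,-1]

L=[[1,0,0,0],[4,1,0,0],[-5,-5,1,0],[3,0,-3,1]] U=[[-2,-2,0,3],[0,-3,-1,4],[0,0,-4,-5],[0,0,0,-1]]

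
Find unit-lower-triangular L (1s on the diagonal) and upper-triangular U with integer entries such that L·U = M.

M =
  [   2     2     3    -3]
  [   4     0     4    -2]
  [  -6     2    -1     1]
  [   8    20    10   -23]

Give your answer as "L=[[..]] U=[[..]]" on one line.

L=[[1,0,0,0],[2,1,0,0],[-3,-2,1,0],[4,-3,-2,1]] U=[[2,2,3,-3],[0,-4,-2,4],[0,0,4,0],[0,0,0,1]]

  r1 -= 2·r0 → [0,-4,-2,4]
  r2 -= -3·r0 → [0,8,8,-8]
  r3 -= 4·r0 → [0,12,-2,-11]
  r2 -= -2·r1 → [0,0,4,0]
  r3 -= -3·r1 → [0,0,-8,1]
  r3 -= -2·r2 → [0,0,0,1]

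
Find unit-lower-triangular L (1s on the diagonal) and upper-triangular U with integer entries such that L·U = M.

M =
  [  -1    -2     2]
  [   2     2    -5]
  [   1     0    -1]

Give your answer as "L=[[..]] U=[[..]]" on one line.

L=[[1,0,0],[-2,1,0],[-1,1,1]] U=[[-1,-2,2],[0,-2,-1],[0,0,2]]

  row1 -= -2·row0 → [0,-2,-1]
  row2 -= -1·row0 → [0,-2,1]
  row2 -= 1·row1 → [0,0,2]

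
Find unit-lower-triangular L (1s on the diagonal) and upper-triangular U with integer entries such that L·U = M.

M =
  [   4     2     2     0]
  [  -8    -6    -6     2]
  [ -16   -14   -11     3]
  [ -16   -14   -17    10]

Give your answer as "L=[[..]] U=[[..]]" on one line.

  r1 -= -2·r0 → [0,-2,-2,2]
  r2 -= -4·r0 → [0,-6,-3,3]
  r3 -= -4·r0 → [0,-6,-9,10]
  r2 -= 3·r1 → [0,0,3,-3]
  r3 -= 3·r1 → [0,0,-3,4]
  r3 -= -1·r2 → [0,0,0,1]

L=[[1,0,0,0],[-2,1,0,0],[-4,3,1,0],[-4,3,-1,1]] U=[[4,2,2,0],[0,-2,-2,2],[0,0,3,-3],[0,0,0,1]]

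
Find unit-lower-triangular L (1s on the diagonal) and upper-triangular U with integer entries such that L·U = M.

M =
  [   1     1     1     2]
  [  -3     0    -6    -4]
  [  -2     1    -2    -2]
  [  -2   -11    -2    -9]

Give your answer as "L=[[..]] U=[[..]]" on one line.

L=[[1,0,0,0],[-3,1,0,0],[-2,1,1,0],[-2,-3,-3,1]] U=[[1,1,1,2],[0,3,-3,2],[0,0,3,0],[0,0,0,1]]

  r1 -= -3·r0 → [0,3,-3,2]
  r2 -= -2·r0 → [0,3,0,2]
  r3 -= -2·r0 → [0,-9,0,-5]
  r2 -= 1·r1 → [0,0,3,0]
  r3 -= -3·r1 → [0,0,-9,1]
  r3 -= -3·r2 → [0,0,0,1]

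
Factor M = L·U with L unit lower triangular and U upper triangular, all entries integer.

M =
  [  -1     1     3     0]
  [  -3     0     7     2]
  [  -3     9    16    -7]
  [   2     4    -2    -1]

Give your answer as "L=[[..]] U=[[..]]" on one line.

L=[[1,0,0,0],[3,1,0,0],[3,-2,1,0],[-2,-2,0,1]] U=[[-1,1,3,0],[0,-3,-2,2],[0,0,3,-3],[0,0,0,3]]

  row1 -= 3·row0 → [0,-3,-2,2]
  row2 -= 3·row0 → [0,6,7,-7]
  row3 -= -2·row0 → [0,6,4,-1]
  row2 -= -2·row1 → [0,0,3,-3]
  row3 -= -2·row1 → [0,0,0,3]
  row3 -= 0·row2 → [0,0,0,3]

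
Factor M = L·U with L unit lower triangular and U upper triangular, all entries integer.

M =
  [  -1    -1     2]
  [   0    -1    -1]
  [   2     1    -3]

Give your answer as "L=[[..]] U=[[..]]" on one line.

L=[[1,0,0],[0,1,0],[-2,1,1]] U=[[-1,-1,2],[0,-1,-1],[0,0,2]]

  row1 -= 0·row0 → [0,-1,-1]
  row2 -= -2·row0 → [0,-1,1]
  row2 -= 1·row1 → [0,0,2]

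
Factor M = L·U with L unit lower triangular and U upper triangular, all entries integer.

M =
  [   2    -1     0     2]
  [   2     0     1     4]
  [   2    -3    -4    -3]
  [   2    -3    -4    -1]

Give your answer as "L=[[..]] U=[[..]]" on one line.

  R1 -= 1·R0 → [0,1,1,2]
  R2 -= 1·R0 → [0,-2,-4,-5]
  R3 -= 1·R0 → [0,-2,-4,-3]
  R2 -= -2·R1 → [0,0,-2,-1]
  R3 -= -2·R1 → [0,0,-2,1]
  R3 -= 1·R2 → [0,0,0,2]

L=[[1,0,0,0],[1,1,0,0],[1,-2,1,0],[1,-2,1,1]] U=[[2,-1,0,2],[0,1,1,2],[0,0,-2,-1],[0,0,0,2]]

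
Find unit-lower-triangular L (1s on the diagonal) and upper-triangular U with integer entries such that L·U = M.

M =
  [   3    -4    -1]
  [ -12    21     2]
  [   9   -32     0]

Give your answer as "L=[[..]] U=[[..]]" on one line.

  r1 -= -4·r0 → [0,5,-2]
  r2 -= 3·r0 → [0,-20,3]
  r2 -= -4·r1 → [0,0,-5]

L=[[1,0,0],[-4,1,0],[3,-4,1]] U=[[3,-4,-1],[0,5,-2],[0,0,-5]]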